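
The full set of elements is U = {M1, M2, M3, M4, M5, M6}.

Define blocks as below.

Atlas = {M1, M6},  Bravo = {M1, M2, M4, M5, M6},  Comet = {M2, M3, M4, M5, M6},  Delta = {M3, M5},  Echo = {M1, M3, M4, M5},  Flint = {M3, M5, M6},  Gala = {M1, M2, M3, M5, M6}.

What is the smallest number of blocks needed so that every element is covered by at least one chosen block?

Bravo and Gala cover everything between them: the union {M1, M2, M3, M4, M5, M6} is all of U.
No single block has all 6 elements (the largest, Bravo, has 5), so 2 is optimal.

2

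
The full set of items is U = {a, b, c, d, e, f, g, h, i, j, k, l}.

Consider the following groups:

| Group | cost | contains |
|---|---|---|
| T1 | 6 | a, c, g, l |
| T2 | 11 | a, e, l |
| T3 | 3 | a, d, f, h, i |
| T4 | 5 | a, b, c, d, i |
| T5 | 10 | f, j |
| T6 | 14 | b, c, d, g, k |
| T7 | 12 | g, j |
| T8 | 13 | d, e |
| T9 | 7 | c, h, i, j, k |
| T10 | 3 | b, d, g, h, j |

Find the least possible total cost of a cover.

24

T2, T3, T9, T10 together cover every item (T2 ∪ T3 ∪ T9 ∪ T10 = {a, b, c, d, e, f, g, h, i, j, k, l}); total cost 11 + 3 + 7 + 3 = 24.
The greedy pick T3, T10, T1, T9, T2 costs 30; no covering selection beats 24.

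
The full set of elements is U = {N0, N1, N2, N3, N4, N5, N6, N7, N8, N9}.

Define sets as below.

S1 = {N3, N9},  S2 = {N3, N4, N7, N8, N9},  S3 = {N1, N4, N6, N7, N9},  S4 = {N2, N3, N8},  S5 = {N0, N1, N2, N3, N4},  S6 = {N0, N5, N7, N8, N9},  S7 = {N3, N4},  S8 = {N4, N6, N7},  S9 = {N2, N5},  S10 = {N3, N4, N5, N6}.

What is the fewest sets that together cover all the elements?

3

S5, S6, and S8 cover everything between them: the union {N0, N1, N2, N3, N4, N5, N6, N7, N8, N9} is all of U.
No 2 of the 10 sets cover everything (all 45 combinations miss at least one element), so 3 is optimal.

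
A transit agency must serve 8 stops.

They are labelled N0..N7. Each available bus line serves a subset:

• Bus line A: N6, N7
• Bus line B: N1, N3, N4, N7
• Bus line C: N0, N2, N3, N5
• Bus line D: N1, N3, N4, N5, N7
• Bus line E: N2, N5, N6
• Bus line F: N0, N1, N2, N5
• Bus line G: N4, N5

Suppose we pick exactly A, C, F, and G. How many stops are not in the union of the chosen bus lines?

Union of A, C, F, G = {N0, N1, N2, N3, N4, N5, N6, N7} — that's every stop, so 0 are uncovered.

0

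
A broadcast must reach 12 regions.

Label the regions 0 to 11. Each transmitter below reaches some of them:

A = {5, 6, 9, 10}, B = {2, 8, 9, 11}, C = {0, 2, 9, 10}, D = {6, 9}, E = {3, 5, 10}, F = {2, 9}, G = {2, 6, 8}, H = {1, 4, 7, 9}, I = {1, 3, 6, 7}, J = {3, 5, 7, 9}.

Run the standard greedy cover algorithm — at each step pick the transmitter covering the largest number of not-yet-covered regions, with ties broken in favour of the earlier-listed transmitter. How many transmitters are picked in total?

Greedy: pick A (covers 4 new) → pick B (covers 3 new) → pick H (covers 3 new) → pick C (covers 1 new) → pick E (covers 1 new). Total picks: 5.

5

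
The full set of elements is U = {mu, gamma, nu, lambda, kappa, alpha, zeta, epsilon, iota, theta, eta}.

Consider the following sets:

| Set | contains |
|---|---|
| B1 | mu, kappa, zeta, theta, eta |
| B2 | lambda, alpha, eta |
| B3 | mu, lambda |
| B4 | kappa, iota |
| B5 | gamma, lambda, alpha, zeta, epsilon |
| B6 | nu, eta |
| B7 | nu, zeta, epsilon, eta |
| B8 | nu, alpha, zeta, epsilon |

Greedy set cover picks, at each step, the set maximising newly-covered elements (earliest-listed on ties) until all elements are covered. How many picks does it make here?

Greedy: pick B1 (covers 5 new) → pick B5 (covers 4 new) → pick B4 (covers 1 new) → pick B6 (covers 1 new). Total picks: 4.

4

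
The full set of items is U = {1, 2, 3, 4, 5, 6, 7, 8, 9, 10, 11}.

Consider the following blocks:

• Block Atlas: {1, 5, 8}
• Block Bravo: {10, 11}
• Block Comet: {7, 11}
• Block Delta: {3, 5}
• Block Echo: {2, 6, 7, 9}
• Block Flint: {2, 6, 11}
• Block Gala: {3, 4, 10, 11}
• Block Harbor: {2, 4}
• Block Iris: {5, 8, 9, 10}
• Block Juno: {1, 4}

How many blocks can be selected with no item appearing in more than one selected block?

Bravo, Delta, Echo, Juno are pairwise disjoint (Bravo={10,11}; Delta={3,5}; Echo={2,6,7,9}; Juno={1,4}).
Every remaining block overlaps one of these, and no 5 of the listed blocks are pairwise disjoint, so 4 is the maximum.

4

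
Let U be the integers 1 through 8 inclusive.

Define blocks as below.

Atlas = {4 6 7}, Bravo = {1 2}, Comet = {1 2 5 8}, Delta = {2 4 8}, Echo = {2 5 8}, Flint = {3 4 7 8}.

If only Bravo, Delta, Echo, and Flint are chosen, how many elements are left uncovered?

1

Union of Bravo, Delta, Echo, Flint = {1, 2, 3, 4, 5, 7, 8}.
Not covered: 6 — 1 element.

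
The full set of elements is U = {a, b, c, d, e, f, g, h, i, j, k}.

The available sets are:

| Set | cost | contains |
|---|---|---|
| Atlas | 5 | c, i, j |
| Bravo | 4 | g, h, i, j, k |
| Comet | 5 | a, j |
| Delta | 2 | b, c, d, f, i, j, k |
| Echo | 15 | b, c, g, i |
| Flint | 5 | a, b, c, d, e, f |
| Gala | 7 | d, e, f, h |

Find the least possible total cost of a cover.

9

Bravo, Flint together cover every element (Bravo ∪ Flint = {a, b, c, d, e, f, g, h, i, j, k}); total cost 4 + 5 = 9.
The greedy pick Delta, Bravo, Flint costs 11; no covering selection beats 9.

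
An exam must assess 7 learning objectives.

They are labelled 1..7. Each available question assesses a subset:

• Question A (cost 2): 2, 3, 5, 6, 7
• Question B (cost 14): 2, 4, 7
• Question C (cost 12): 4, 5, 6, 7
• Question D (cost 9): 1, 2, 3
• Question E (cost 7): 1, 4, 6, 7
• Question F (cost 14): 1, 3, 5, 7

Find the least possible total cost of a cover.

9

A, E together cover every objective (A ∪ E = {1, 2, 3, 4, 5, 6, 7}); total cost 2 + 7 = 9.
No covering selection has total cost below 9.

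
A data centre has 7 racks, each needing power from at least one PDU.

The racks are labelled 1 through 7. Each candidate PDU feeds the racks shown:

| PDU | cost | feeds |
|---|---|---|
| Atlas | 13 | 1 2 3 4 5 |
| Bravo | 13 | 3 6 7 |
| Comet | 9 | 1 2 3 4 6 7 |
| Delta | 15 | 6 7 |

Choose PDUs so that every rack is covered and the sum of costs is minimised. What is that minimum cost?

Atlas, Comet together cover every rack (Atlas ∪ Comet = {1, 2, 3, 4, 5, 6, 7}); total cost 13 + 9 = 22.
No covering selection has total cost below 22.

22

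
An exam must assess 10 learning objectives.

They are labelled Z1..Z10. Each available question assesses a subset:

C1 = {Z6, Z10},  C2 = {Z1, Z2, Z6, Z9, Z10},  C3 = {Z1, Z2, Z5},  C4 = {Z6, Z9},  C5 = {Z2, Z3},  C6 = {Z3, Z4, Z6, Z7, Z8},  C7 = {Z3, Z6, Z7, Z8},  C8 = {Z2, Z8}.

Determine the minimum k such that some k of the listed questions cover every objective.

Take {C2, C3, C6}. Their union is {Z1, Z2, Z3, Z4, Z5, Z6, Z7, Z8, Z9, Z10}, which is all 10 objectives.
Only C6 contains Z4, so C6 is forced; the remaining 5 objectives need at least 2 more questions (each remaining question adds at most 4) — so at least 3 questions are needed, and 3 is optimal.

3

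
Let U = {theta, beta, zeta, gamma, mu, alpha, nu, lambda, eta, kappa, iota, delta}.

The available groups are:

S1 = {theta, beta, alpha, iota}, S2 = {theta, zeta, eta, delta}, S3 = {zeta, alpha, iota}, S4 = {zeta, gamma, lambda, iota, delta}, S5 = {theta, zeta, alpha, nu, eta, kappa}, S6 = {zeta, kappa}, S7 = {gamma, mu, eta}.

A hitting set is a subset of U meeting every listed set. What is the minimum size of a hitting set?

H = {zeta, gamma, alpha} meets every group (each contains at least one member of H), and |H| = 3.
The groups S1, S6, S7 are pairwise disjoint, so any hitting set needs a separate element for each — at least 3. Hence 3 is optimal.

3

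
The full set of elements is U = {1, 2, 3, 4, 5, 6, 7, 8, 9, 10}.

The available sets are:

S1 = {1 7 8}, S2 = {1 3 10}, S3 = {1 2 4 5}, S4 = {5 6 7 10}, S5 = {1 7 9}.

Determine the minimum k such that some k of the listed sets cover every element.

5

S1 and S2 and S3 and S4 and S5 together: S1 ∪ S2 ∪ S3 ∪ S4 ∪ S5 = {1, 2, 3, 4, 5, 6, 7, 8, 9, 10} — every element is covered.
No 4 of the 5 sets cover everything (all 5 combinations miss at least one element), so 5 is optimal.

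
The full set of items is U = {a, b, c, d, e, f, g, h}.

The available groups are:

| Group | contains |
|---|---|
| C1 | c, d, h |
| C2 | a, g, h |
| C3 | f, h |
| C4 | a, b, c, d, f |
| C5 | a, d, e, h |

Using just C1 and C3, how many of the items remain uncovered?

Union of C1, C3 = {c, d, f, h}.
Not covered: a, b, e, g — 4 items.

4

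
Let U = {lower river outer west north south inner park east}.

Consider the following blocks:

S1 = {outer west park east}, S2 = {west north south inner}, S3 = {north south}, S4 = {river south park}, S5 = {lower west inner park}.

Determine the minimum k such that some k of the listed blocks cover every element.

S1, S2, S4, and S5 cover everything between them: the union {lower, river, outer, west, north, south, inner, park, east} is all of U.
Only S5 contains lower, so S5 is forced; the remaining 5 elements need at least 3 more blocks (each remaining block adds at most 2) — so at least 4 blocks are needed, and 4 is optimal.

4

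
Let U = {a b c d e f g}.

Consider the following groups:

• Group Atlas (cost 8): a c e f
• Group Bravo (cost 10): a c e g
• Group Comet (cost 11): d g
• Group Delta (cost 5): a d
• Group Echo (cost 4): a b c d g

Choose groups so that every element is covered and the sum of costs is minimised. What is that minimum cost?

Atlas, Echo together cover every element (Atlas ∪ Echo = {a, b, c, d, e, f, g}); total cost 8 + 4 = 12.
No covering selection has total cost below 12.

12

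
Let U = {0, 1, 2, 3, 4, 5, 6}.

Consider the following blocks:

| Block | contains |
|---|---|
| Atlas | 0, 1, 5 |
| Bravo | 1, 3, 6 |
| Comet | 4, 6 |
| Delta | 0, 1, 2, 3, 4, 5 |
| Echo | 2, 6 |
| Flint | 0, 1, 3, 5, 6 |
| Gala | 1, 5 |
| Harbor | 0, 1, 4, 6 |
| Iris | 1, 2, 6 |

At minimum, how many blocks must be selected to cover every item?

Take {Delta, Harbor}. Their union is {0, 1, 2, 3, 4, 5, 6}, which is all 7 items.
No single block has all 7 items (the largest, Delta, has 6), so 2 is optimal.

2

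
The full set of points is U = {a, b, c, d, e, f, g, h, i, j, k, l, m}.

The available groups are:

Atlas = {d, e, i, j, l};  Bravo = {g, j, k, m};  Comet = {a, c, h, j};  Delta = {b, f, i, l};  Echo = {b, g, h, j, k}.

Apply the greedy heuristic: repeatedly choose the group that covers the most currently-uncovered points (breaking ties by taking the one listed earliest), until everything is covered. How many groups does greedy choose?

5

Greedy: pick Atlas (covers 5 new) → pick Echo (covers 4 new) → pick Comet (covers 2 new) → pick Bravo (covers 1 new) → pick Delta (covers 1 new). Total picks: 5.
(The true minimum cover uses only 4 groups, so greedy is not optimal here.)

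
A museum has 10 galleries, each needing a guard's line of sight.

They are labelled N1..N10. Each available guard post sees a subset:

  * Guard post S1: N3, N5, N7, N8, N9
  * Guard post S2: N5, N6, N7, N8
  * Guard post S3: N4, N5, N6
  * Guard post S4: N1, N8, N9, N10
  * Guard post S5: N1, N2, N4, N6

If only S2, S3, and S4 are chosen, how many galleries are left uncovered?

Union of S2, S3, S4 = {N1, N4, N5, N6, N7, N8, N9, N10}.
Not covered: N2, N3 — 2 galleries.

2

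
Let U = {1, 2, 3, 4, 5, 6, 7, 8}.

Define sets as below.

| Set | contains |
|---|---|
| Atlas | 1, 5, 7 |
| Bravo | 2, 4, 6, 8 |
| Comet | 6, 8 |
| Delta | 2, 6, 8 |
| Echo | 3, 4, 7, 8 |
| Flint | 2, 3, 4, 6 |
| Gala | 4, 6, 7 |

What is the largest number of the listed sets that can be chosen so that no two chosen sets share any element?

2

Atlas, Comet are pairwise disjoint (Atlas={1,5,7}; Comet={6,8}).
Every remaining set overlaps one of these, and no 3 of the listed sets are pairwise disjoint, so 2 is the maximum.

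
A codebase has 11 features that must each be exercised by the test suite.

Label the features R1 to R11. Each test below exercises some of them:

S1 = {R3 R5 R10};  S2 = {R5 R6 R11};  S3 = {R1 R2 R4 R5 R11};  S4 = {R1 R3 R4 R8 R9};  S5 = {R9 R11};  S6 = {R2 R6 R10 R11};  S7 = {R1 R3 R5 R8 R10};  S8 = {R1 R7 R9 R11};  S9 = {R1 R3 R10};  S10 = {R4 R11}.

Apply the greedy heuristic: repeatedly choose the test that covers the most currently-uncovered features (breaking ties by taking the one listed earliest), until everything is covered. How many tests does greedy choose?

4

Greedy: pick S3 (covers 5 new) → pick S4 (covers 3 new) → pick S6 (covers 2 new) → pick S8 (covers 1 new). Total picks: 4.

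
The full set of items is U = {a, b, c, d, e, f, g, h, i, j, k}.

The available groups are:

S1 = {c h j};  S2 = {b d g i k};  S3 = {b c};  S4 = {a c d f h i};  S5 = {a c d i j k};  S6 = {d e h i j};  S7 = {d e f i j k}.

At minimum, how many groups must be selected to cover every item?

3

S2 and S4 and S7 together: S2 ∪ S4 ∪ S7 = {a, b, c, d, e, f, g, h, i, j, k} — every item is covered.
Only S2 contains g, so S2 is forced; the remaining 6 items need at least 2 more groups (each remaining group adds at most 4) — so at least 3 groups are needed, and 3 is optimal.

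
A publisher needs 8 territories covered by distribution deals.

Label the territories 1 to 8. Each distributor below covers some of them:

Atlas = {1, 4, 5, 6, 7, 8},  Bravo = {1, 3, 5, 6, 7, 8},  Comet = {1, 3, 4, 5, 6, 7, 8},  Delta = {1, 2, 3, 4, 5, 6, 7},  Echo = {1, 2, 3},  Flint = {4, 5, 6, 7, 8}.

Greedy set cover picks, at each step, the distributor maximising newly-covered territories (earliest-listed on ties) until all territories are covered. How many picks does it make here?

Greedy: pick Comet (covers 7 new) → pick Delta (covers 1 new). Total picks: 2.

2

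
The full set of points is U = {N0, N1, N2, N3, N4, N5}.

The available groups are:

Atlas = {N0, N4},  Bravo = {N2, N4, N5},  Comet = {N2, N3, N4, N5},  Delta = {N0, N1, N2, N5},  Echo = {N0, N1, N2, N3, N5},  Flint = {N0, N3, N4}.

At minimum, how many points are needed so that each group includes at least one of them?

2

H = {N2, N4} meets every group (each contains at least one member of H), and |H| = 2.
No single point lies in every group, so at least 2 are needed and 2 is optimal.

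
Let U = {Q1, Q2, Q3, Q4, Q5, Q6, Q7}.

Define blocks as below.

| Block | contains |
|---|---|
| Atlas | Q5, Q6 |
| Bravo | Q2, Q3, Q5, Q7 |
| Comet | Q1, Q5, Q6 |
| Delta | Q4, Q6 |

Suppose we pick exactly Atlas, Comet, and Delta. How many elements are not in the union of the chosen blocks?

Union of Atlas, Comet, Delta = {Q1, Q4, Q5, Q6}.
Not covered: Q2, Q3, Q7 — 3 elements.

3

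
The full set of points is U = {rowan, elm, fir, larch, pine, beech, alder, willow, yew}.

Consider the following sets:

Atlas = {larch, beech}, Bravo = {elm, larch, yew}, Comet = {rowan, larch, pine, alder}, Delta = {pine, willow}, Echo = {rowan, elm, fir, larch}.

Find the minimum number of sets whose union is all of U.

Atlas and Bravo and Comet and Delta and Echo together: Atlas ∪ Bravo ∪ Comet ∪ Delta ∪ Echo = {rowan, elm, fir, larch, pine, beech, alder, willow, yew} — every point is covered.
No 4 of the 5 sets cover everything (all 5 combinations miss at least one point), so 5 is optimal.

5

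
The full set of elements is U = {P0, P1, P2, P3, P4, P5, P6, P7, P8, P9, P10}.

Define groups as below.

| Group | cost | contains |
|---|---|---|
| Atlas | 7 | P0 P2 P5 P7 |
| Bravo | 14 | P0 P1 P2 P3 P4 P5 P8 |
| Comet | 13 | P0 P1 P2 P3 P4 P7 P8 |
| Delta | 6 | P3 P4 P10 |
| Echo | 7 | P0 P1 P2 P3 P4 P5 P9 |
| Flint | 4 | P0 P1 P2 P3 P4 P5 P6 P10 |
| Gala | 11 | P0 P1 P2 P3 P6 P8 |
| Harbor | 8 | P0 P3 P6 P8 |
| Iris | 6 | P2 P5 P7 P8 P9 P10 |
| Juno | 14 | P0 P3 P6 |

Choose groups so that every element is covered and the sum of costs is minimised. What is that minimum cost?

Flint, Iris together cover every element (Flint ∪ Iris = {P0, P1, P2, P3, P4, P5, P6, P7, P8, P9, P10}); total cost 4 + 6 = 10.
No covering selection has total cost below 10.

10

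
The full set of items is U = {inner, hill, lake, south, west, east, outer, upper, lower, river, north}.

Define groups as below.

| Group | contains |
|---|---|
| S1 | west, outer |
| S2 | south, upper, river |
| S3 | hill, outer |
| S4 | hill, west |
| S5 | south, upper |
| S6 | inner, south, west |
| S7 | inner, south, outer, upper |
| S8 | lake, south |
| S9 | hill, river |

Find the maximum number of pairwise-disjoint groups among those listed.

S1, S8, S9 are pairwise disjoint (S1={west,outer}; S8={lake,south}; S9={hill,river}).
Every remaining group overlaps one of these, and no 4 of the listed groups are pairwise disjoint, so 3 is the maximum.

3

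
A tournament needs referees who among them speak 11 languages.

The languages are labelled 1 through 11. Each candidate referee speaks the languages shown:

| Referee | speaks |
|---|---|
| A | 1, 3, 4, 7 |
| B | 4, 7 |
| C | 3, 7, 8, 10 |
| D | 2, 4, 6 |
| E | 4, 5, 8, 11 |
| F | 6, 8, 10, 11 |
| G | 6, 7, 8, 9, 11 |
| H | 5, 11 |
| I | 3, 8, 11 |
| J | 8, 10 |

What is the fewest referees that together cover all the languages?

5

Take {A, D, F, G, H}. Their union is {1, 2, 3, 4, 5, 6, 7, 8, 9, 10, 11}, which is all 11 languages.
No 4 of the 10 referees cover everything (all 210 combinations miss at least one language), so 5 is optimal.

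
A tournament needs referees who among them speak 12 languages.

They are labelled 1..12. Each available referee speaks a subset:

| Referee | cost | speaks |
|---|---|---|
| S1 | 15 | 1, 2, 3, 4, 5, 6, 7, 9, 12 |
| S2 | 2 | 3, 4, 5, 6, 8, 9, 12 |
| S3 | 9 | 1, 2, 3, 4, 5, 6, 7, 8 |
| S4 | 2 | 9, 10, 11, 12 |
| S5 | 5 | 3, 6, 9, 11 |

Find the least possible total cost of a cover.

11

S3, S4 together cover every language (S3 ∪ S4 = {1, 2, 3, 4, 5, 6, 7, 8, 9, 10, 11, 12}); total cost 9 + 2 = 11.
The greedy pick S2, S4, S3 costs 13; no covering selection beats 11.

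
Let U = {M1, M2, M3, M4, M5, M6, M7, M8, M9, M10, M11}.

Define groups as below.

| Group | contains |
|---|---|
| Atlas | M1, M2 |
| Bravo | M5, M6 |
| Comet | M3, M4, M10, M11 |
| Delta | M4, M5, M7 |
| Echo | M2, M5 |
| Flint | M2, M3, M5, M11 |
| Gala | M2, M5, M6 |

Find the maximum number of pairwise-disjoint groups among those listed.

3

Atlas, Bravo, Comet are pairwise disjoint (Atlas={M1,M2}; Bravo={M5,M6}; Comet={M3,M4,M10,M11}).
Every remaining group overlaps one of these, and no 4 of the listed groups are pairwise disjoint, so 3 is the maximum.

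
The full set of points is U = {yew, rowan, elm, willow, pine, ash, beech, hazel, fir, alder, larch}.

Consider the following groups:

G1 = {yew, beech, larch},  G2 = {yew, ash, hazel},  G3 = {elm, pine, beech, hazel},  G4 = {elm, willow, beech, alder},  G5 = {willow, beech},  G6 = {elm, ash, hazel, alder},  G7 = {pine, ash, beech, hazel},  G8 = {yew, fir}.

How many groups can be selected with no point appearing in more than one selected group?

G5, G6, G8 are pairwise disjoint (G5={willow,beech}; G6={elm,ash,hazel,alder}; G8={yew,fir}).
Every remaining group overlaps one of these, and no 4 of the listed groups are pairwise disjoint, so 3 is the maximum.

3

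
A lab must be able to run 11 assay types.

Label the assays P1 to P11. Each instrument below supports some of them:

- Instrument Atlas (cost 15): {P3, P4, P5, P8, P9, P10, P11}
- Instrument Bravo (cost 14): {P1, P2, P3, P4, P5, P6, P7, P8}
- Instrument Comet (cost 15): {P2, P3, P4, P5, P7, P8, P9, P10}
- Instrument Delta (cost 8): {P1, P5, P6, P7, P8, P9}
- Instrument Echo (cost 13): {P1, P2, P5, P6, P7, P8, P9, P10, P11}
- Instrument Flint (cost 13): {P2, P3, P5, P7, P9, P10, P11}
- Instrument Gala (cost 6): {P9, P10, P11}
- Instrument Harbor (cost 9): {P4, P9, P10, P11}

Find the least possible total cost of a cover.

20

Bravo, Gala together cover every assay (Bravo ∪ Gala = {P1, P2, P3, P4, P5, P6, P7, P8, P9, P10, P11}); total cost 14 + 6 = 20.
The greedy pick Delta, Gala, Bravo costs 28; no covering selection beats 20.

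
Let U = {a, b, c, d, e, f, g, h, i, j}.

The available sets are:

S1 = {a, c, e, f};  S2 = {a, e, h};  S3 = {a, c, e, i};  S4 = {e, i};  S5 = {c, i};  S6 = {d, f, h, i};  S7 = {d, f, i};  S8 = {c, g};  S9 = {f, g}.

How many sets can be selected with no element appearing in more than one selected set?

3

S2, S7, S8 are pairwise disjoint (S2={a,e,h}; S7={d,f,i}; S8={c,g}).
Every remaining set overlaps one of these, and no 4 of the listed sets are pairwise disjoint, so 3 is the maximum.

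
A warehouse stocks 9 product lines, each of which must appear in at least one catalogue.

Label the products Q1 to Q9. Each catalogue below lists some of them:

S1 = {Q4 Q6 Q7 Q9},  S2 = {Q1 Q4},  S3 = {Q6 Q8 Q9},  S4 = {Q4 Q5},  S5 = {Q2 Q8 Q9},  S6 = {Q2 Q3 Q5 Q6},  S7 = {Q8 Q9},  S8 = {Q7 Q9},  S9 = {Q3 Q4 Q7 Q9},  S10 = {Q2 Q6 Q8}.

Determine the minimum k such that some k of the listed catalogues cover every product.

Take {S2, S5, S6, S8}. Their union is {Q1, Q2, Q3, Q4, Q5, Q6, Q7, Q8, Q9}, which is all 9 products.
No 3 of the 10 catalogues cover everything (all 120 combinations miss at least one product), so 4 is optimal.

4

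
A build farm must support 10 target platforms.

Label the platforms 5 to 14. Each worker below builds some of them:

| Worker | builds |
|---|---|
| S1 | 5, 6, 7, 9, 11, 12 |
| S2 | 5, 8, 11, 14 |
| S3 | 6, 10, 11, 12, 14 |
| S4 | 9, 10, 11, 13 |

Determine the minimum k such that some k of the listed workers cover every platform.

Take {S1, S2, S4}. Their union is {5, 6, 7, 8, 9, 10, 11, 12, 13, 14}, which is all 10 platforms.
Only S1 contains 7, so S1 is forced; the remaining 4 platforms need at least 2 more workers (each remaining worker adds at most 2) — so at least 3 workers are needed, and 3 is optimal.

3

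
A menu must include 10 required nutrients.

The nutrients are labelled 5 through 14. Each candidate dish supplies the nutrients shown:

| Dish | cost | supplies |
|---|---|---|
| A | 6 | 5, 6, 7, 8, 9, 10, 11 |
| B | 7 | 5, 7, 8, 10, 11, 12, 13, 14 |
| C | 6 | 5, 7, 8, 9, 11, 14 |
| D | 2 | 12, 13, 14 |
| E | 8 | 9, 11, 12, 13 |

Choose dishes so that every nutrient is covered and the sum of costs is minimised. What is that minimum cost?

8

A, D together cover every nutrient (A ∪ D = {5, 6, 7, 8, 9, 10, 11, 12, 13, 14}); total cost 6 + 2 = 8.
No covering selection has total cost below 8.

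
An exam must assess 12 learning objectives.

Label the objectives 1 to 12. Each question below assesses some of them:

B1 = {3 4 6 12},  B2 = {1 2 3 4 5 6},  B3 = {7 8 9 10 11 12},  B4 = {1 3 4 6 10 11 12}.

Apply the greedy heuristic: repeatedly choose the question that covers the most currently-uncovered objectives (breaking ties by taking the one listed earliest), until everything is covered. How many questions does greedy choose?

Greedy: pick B4 (covers 7 new) → pick B3 (covers 3 new) → pick B2 (covers 2 new). Total picks: 3.
(The true minimum cover uses only 2 questions, so greedy is not optimal here.)

3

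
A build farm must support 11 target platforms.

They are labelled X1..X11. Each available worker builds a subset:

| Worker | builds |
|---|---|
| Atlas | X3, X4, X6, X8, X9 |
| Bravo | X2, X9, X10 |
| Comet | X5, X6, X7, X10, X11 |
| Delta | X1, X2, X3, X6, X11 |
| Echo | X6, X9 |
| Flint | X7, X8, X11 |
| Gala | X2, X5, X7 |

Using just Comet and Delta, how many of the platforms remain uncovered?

3

Union of Comet, Delta = {X1, X2, X3, X5, X6, X7, X10, X11}.
Not covered: X4, X8, X9 — 3 platforms.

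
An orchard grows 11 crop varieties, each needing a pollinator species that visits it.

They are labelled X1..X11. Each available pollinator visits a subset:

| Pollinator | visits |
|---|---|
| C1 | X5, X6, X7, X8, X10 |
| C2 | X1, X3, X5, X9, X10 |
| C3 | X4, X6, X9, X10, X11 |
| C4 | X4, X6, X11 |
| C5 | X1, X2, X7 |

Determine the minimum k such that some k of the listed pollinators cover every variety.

4

C1 and C2 and C3 and C5 together: C1 ∪ C2 ∪ C3 ∪ C5 = {X1, X2, X3, X4, X5, X6, X7, X8, X9, X10, X11} — every variety is covered.
No 3 of the 5 pollinators cover everything (all 10 combinations miss at least one variety), so 4 is optimal.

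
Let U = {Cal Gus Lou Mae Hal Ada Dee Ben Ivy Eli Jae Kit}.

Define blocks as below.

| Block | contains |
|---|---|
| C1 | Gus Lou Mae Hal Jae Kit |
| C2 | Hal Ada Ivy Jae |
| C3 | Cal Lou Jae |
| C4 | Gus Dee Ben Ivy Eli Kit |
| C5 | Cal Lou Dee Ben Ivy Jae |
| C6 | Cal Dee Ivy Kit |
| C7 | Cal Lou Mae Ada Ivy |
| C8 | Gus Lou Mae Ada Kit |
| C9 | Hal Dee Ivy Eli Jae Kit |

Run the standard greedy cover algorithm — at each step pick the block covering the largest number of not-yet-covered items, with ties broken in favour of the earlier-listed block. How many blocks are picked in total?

3

Greedy: pick C1 (covers 6 new) → pick C4 (covers 4 new) → pick C7 (covers 2 new). Total picks: 3.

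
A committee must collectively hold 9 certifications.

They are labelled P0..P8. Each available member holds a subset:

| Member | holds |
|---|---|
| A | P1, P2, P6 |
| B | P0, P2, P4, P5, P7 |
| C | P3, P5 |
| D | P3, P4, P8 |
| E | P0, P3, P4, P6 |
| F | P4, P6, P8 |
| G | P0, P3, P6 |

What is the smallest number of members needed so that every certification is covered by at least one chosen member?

3

A and B and D together: A ∪ B ∪ D = {P0, P1, P2, P3, P4, P5, P6, P7, P8} — every certification is covered.
Only A contains P1, so A is forced; the remaining 6 certifications need at least 2 more members (each remaining member adds at most 4) — so at least 3 members are needed, and 3 is optimal.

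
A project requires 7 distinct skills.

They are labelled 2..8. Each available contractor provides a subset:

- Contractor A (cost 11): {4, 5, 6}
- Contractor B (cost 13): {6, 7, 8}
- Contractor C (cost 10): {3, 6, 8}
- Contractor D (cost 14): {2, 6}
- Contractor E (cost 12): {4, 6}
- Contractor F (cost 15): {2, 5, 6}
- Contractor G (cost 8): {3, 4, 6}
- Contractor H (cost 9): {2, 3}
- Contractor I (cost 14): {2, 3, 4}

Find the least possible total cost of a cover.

A, B, H together cover every skill (A ∪ B ∪ H = {2, 3, 4, 5, 6, 7, 8}); total cost 11 + 13 + 9 = 33.
The greedy pick G, B, F costs 36; no covering selection beats 33.

33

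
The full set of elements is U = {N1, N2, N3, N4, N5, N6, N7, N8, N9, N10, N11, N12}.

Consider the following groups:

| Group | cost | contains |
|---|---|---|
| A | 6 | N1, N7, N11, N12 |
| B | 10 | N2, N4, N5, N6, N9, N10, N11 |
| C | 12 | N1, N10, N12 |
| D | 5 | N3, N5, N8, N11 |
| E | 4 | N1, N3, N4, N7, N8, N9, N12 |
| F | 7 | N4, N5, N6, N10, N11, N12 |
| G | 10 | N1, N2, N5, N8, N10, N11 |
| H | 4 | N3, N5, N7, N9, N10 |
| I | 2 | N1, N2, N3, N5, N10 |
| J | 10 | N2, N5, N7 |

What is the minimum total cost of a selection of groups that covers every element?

E, F, I together cover every element (E ∪ F ∪ I = {N1, N2, N3, N4, N5, N6, N7, N8, N9, N10, N11, N12}); total cost 4 + 7 + 2 = 13.
No covering selection has total cost below 13.

13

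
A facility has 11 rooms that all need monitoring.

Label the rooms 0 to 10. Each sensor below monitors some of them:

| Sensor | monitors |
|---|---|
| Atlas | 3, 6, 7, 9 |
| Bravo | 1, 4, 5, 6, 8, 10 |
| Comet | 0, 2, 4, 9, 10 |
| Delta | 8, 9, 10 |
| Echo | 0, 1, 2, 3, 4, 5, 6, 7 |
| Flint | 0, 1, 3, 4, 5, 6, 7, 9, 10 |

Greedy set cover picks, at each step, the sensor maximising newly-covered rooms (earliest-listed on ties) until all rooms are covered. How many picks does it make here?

3

Greedy: pick Flint (covers 9 new) → pick Bravo (covers 1 new) → pick Comet (covers 1 new). Total picks: 3.
(The true minimum cover uses only 2 sensors, so greedy is not optimal here.)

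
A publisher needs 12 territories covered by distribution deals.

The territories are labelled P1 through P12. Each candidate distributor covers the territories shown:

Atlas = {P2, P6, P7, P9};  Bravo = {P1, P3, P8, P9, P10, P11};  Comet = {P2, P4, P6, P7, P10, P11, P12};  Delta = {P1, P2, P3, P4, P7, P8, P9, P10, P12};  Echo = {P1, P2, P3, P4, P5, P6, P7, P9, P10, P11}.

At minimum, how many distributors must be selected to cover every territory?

2

Take {Delta, Echo}. Their union is {P1, P2, P3, P4, P5, P6, P7, P8, P9, P10, P11, P12}, which is all 12 territories.
No single distributor has all 12 territories (the largest, Echo, has 10), so 2 is optimal.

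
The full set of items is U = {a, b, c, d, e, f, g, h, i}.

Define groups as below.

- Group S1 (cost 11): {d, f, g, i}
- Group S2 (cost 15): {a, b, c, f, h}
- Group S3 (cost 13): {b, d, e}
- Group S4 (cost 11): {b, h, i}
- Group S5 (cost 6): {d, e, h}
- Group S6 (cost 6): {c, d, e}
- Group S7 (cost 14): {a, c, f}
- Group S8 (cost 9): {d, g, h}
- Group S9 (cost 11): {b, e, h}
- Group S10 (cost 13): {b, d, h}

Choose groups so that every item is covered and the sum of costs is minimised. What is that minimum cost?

S1, S2, S5 together cover every item (S1 ∪ S2 ∪ S5 = {a, b, c, d, e, f, g, h, i}); total cost 11 + 15 + 6 = 32.
No covering selection has total cost below 32.

32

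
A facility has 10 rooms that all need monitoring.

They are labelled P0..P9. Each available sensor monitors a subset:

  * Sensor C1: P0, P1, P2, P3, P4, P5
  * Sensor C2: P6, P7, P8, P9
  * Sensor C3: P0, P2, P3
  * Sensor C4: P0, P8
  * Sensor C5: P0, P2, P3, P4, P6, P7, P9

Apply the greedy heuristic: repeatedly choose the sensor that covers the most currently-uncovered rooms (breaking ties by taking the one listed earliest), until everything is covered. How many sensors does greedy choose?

3

Greedy: pick C5 (covers 7 new) → pick C1 (covers 2 new) → pick C2 (covers 1 new). Total picks: 3.
(The true minimum cover uses only 2 sensors, so greedy is not optimal here.)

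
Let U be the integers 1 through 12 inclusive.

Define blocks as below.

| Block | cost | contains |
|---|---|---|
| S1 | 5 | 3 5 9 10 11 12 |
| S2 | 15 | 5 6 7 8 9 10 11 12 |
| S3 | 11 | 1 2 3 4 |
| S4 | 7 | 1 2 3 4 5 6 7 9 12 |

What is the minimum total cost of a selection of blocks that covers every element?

S2, S4 together cover every element (S2 ∪ S4 = {1, 2, 3, 4, 5, 6, 7, 8, 9, 10, 11, 12}); total cost 15 + 7 = 22.
The greedy pick S4, S1, S2 costs 27; no covering selection beats 22.

22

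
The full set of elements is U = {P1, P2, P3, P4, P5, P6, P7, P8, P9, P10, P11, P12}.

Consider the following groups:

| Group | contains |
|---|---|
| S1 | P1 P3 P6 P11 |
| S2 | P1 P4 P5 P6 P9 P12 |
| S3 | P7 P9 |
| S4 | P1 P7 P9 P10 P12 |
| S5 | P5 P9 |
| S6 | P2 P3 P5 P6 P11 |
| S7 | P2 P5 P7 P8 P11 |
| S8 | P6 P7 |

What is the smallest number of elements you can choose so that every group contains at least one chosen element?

The 3 elements {P5, P6, P7} hit every group.
No choice of 2 elements meets every group, so 3 is the minimum.

3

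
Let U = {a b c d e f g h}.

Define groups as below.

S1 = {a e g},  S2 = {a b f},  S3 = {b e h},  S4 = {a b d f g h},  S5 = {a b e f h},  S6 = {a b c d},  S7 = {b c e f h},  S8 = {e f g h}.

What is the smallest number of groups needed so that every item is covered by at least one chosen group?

2

S4 and S7 together: S4 ∪ S7 = {a, b, c, d, e, f, g, h} — every item is covered.
No single group has all 8 items (the largest, S4, has 6), so 2 is optimal.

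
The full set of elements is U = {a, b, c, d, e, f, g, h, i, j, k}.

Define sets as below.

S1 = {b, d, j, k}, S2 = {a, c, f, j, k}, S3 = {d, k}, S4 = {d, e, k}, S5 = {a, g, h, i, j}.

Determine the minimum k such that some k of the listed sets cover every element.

S1 and S2 and S4 and S5 together: S1 ∪ S2 ∪ S4 ∪ S5 = {a, b, c, d, e, f, g, h, i, j, k} — every element is covered.
No 3 of the 5 sets cover everything (all 10 combinations miss at least one element), so 4 is optimal.

4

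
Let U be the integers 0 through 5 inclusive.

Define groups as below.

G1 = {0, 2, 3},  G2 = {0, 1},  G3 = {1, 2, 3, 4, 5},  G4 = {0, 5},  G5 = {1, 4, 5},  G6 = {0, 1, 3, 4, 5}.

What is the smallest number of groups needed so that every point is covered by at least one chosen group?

Take {G2, G3}. Their union is {0, 1, 2, 3, 4, 5}, which is all 6 points.
No single group has all 6 points (the largest, G3, has 5), so 2 is optimal.

2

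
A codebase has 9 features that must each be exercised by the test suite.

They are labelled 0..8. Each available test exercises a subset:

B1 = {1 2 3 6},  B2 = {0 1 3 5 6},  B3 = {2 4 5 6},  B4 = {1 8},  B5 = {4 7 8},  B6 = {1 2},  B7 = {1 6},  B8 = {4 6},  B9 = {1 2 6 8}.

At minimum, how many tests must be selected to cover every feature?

Take {B1, B2, B5}. Their union is {0, 1, 2, 3, 4, 5, 6, 7, 8}, which is all 9 features.
Only B2 contains 0, so B2 is forced; the remaining 4 features need at least 2 more tests (each remaining test adds at most 3) — so at least 3 tests are needed, and 3 is optimal.

3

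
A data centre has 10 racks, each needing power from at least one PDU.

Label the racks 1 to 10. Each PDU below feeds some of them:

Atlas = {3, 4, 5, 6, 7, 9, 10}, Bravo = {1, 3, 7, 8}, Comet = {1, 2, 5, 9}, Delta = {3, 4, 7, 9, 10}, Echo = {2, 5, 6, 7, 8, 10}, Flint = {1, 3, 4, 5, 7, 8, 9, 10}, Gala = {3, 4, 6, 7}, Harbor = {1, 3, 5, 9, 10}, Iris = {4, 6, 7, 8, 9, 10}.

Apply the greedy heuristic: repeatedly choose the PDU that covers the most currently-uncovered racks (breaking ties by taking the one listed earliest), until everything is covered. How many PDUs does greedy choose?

2

Greedy: pick Flint (covers 8 new) → pick Echo (covers 2 new). Total picks: 2.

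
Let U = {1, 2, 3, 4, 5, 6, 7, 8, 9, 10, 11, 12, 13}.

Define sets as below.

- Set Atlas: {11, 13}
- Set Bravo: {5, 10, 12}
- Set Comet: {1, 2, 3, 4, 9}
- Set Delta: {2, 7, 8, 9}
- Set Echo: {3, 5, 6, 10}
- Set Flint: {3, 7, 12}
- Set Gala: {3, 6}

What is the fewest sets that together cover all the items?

5

Atlas and Comet and Delta and Echo and Flint together: Atlas ∪ Comet ∪ Delta ∪ Echo ∪ Flint = {1, 2, 3, 4, 5, 6, 7, 8, 9, 10, 11, 12, 13} — every item is covered.
No 4 of the 7 sets cover everything (all 35 combinations miss at least one item), so 5 is optimal.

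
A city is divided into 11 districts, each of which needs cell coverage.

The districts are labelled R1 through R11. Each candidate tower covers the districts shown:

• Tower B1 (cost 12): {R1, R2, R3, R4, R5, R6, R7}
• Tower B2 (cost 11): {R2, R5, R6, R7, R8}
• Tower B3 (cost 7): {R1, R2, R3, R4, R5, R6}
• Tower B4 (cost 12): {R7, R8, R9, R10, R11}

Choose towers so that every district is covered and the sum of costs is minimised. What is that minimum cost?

B3, B4 together cover every district (B3 ∪ B4 = {R1, R2, R3, R4, R5, R6, R7, R8, R9, R10, R11}); total cost 7 + 12 = 19.
No covering selection has total cost below 19.

19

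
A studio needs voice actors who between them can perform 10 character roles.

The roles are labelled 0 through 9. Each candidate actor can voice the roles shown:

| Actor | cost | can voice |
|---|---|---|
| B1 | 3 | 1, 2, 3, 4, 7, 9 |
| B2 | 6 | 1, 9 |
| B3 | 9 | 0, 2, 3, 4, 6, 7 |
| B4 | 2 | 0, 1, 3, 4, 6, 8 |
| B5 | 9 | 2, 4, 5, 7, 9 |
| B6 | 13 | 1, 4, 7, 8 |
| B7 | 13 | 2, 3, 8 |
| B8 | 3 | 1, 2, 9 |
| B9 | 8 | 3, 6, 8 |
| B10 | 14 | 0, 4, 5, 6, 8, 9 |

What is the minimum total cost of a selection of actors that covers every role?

B4, B5 together cover every role (B4 ∪ B5 = {0, 1, 2, 3, 4, 5, 6, 7, 8, 9}); total cost 2 + 9 = 11.
The greedy pick B4, B1, B5 costs 14; no covering selection beats 11.

11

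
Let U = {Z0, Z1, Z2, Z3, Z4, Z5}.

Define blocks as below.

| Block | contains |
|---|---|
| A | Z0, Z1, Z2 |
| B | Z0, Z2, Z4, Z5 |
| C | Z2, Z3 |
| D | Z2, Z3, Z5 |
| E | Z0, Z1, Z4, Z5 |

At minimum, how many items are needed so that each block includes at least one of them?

2

Take H = {Z0, Z2}. Each listed block contains at least one of these, so H is a hitting set of size 2.
The blocks C, E are pairwise disjoint, so any hitting set needs a separate item for each — at least 2. Hence 2 is optimal.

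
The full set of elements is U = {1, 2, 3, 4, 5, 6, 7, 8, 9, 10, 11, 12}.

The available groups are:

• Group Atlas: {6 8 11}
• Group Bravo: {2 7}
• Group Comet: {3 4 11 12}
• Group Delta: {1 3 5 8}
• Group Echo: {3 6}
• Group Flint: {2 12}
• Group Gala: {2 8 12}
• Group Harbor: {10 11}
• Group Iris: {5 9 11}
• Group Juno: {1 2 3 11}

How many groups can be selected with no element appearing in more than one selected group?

3

Bravo, Echo, Iris are pairwise disjoint (Bravo={2,7}; Echo={3,6}; Iris={5,9,11}).
Every remaining group overlaps one of these, and no 4 of the listed groups are pairwise disjoint, so 3 is the maximum.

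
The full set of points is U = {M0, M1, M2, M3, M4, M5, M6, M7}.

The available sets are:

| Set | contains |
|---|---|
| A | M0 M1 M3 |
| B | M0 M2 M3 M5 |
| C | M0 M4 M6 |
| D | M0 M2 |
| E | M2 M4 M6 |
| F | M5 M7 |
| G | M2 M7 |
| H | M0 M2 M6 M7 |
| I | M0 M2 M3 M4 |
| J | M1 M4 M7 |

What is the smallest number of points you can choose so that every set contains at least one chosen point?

Take T = {M0, M2, M7}. Each listed set contains at least one of these, so T is a hitting set of size 3.
The sets A, E, F are pairwise disjoint, so any hitting set needs a separate point for each — at least 3. Hence 3 is optimal.

3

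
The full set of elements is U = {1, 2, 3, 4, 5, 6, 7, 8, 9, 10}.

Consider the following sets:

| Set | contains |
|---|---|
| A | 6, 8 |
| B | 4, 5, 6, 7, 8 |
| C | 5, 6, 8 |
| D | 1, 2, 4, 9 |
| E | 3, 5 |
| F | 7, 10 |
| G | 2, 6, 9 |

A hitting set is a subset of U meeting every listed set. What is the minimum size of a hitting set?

Take H = {2, 3, 8, 10}. Each listed set contains at least one of these, so H is a hitting set of size 4.
The sets A, D, E, F are pairwise disjoint, so any hitting set needs a separate element for each — at least 4. Hence 4 is optimal.

4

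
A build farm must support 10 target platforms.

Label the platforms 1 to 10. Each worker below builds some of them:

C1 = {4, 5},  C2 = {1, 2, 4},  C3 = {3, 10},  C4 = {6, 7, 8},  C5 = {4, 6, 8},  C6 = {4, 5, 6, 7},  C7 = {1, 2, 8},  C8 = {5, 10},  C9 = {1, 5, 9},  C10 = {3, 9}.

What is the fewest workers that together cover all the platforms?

4

C3 and C6 and C7 and C9 together: C3 ∪ C6 ∪ C7 ∪ C9 = {1, 2, 3, 4, 5, 6, 7, 8, 9, 10} — every platform is covered.
No 3 of the 10 workers cover everything (all 120 combinations miss at least one platform), so 4 is optimal.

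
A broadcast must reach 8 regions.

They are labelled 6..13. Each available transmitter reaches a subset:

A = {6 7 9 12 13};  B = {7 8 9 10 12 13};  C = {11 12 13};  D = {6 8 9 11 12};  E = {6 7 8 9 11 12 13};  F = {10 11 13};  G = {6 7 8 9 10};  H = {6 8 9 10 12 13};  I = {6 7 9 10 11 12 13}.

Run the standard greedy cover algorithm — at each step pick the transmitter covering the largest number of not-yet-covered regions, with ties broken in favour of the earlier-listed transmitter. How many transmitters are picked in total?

2

Greedy: pick E (covers 7 new) → pick B (covers 1 new). Total picks: 2.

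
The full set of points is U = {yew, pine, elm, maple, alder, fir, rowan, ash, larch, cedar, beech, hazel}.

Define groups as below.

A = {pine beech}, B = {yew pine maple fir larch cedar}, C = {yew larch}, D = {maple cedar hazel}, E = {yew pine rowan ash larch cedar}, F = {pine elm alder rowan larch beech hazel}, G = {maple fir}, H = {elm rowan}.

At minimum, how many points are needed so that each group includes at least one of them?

The 4 points {maple, rowan, larch, beech} hit every group.
The groups A, C, D, H are pairwise disjoint, so any hitting set needs a separate point for each — at least 4. Hence 4 is optimal.

4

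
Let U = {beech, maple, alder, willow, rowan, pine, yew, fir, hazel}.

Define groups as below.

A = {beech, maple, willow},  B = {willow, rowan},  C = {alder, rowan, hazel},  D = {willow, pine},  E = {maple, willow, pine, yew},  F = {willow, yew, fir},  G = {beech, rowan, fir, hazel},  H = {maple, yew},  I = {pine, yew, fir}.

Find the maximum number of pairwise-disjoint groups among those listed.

A, C, I are pairwise disjoint (A={beech,maple,willow}; C={alder,rowan,hazel}; I={pine,yew,fir}).
Every remaining group overlaps one of these, and no 4 of the listed groups are pairwise disjoint, so 3 is the maximum.

3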